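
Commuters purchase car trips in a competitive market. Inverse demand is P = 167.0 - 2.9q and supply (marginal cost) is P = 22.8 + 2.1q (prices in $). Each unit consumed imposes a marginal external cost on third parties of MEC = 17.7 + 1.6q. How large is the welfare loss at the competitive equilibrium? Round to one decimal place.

DWL = $308.8

Market equilibrium (private): 22.8 + 2.1q = 167.0 - 2.9q → q_m = 28.8400.
Social marginal benefit = demand − MEC = 149.3 - 4.5q.
Set SMB = MC: 149.3 - 4.5q = 22.8 + 2.1q → q* = 19.1667.
The welfare-loss triangle has base |q_m − q*| and height MEC(q_m) (the vertical gap between SMB and MC is zero at q* and MEC at q_m).
DWL = ½ × 9.6733 × 63.8440 = 308.7911.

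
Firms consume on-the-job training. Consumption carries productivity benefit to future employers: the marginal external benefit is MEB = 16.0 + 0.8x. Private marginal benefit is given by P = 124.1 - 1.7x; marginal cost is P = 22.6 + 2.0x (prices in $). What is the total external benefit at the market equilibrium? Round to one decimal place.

Market equilibrium (private): 22.6 + 2.0x = 124.1 - 1.7x → x_m = 27.4324.
Total external benefit = ∫₀^{x_m} (16.0 + 0.8x) dx = 16.0×27.4324 + ½×0.8×27.4324² = 739.9330.

$739.9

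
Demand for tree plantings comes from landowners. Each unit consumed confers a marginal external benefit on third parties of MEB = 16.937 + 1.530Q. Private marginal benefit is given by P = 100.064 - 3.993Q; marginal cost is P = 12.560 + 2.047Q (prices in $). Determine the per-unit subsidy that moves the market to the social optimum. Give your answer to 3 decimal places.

subsidy = $52.368 per unit

Social marginal benefit = demand + MEB = 117.001 - 2.463Q.
Set SMB = MC: 117.001 - 2.463Q = 12.560 + 2.047Q → Q* = 23.1576.
The Pigouvian subsidy equals MEB at Q*: 16.937 + 1.530×23.1576 = 52.3681.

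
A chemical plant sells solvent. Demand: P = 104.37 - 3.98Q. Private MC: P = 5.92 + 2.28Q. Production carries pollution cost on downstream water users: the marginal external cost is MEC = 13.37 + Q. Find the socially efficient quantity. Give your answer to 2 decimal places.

Social marginal cost = private MC + MEC = 19.29 + 3.28Q.
Set SMC = demand: 19.29 + 3.28Q = 104.37 - 3.98Q → Q* = 11.7190.

Q* = 11.72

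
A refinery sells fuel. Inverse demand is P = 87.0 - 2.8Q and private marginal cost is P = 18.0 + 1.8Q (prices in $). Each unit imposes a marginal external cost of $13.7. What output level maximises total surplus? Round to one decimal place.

Social marginal cost = private MC + MEC = 31.7 + 1.8Q.
Set SMC = demand: 31.7 + 1.8Q = 87.0 - 2.8Q → Q* = 12.0217.

Q* = 12.0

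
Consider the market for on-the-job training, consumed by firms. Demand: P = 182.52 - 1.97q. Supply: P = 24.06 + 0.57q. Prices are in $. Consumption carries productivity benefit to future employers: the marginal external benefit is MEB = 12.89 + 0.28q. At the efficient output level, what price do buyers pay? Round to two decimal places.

Social marginal benefit = demand + MEB = 195.41 - 1.69q.
Set SMB = MC: 195.41 - 1.69q = 24.06 + 0.57q → q* = 75.8186.
Consumer price on the demand curve at q*: 182.52 − 1.97×75.8186 = 33.1574.

P = $33.16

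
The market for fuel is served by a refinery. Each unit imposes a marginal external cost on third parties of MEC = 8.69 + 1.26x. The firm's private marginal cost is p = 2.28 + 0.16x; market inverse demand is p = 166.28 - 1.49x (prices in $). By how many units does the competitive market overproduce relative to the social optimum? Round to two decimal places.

Market equilibrium (private): 2.28 + 0.16x = 166.28 - 1.49x → x_m = 99.3939.
Social marginal cost = private MC + MEC = 10.97 + 1.42x.
Set SMC = demand: 10.97 + 1.42x = 166.28 - 1.49x → x* = 53.3711.
Gap = |99.3939 − 53.3711| = 46.0228.

46.02 units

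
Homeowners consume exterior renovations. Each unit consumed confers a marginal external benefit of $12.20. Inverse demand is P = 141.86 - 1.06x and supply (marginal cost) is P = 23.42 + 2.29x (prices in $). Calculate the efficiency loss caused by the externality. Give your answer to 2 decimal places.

DWL = $22.21

Market equilibrium (private): 23.42 + 2.29x = 141.86 - 1.06x → x_m = 35.3552.
Social marginal benefit = demand + MEB = 154.06 - 1.06x.
Set SMB = MC: 154.06 - 1.06x = 23.42 + 2.29x → x* = 38.9970.
Between x* and x_m the wedge SMB − MC runs linearly from 0 to MEB(x_m), so the loss is a triangle.
DWL = ½ × 3.6418 × 12.2000 = 22.2150.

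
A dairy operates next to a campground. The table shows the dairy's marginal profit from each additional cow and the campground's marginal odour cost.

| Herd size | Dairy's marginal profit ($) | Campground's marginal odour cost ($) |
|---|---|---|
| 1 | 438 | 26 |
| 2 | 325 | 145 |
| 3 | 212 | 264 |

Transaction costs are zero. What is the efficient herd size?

2

Bargaining reaches the level where marginal profit last exceeds marginal odour cost.
That holds through level 2 (325 ≥ 145) but not at 3 (212 < 264).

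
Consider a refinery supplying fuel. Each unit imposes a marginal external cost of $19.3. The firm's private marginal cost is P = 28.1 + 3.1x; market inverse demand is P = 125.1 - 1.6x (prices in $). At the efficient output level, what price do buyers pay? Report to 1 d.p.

P = $98.6

Social marginal cost = private MC + MEC = 47.4 + 3.1x.
Set SMC = demand: 47.4 + 3.1x = 125.1 - 1.6x → x* = 16.5319.
Consumer price on the demand curve at x*: 125.1 − 1.6×16.5319 = 98.6490.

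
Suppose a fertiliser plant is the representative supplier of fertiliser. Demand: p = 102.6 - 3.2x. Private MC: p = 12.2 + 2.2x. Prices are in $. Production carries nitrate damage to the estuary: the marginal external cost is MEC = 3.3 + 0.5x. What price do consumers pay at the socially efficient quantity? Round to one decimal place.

P = $55.4

Social marginal cost = private MC + MEC = 15.5 + 2.7x.
Set SMC = demand: 15.5 + 2.7x = 102.6 - 3.2x → x* = 14.7627.
Consumer price on the demand curve at x*: 102.6 − 3.2×14.7627 = 55.3594.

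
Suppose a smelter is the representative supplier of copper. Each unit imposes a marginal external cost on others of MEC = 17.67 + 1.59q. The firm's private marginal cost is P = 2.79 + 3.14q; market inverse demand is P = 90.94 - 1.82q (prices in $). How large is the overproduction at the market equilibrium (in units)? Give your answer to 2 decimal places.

Market equilibrium (private): 2.79 + 3.14q = 90.94 - 1.82q → q_m = 17.7722.
Social marginal cost = private MC + MEC = 20.46 + 4.73q.
Set SMC = demand: 20.46 + 4.73q = 90.94 - 1.82q → q* = 10.7603.
Gap = |17.7722 − 10.7603| = 7.0119.

7.01 units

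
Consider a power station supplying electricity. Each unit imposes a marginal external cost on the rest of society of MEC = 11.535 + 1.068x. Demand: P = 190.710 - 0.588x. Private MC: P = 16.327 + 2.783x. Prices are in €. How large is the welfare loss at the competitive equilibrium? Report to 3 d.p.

Market equilibrium (private): 16.327 + 2.783x = 190.710 - 0.588x → x_m = 51.7303.
Social marginal cost = private MC + MEC = 27.862 + 3.851x.
Set SMC = demand: 27.862 + 3.851x = 190.710 - 0.588x → x* = 36.6857.
Height of the DWL triangle at x_m is SMC(x_m) − demand(x_m) = MEC(x_m) = 66.7830.
DWL = ½ × 15.0446 × 66.7830 = 502.3618.

DWL = €502.362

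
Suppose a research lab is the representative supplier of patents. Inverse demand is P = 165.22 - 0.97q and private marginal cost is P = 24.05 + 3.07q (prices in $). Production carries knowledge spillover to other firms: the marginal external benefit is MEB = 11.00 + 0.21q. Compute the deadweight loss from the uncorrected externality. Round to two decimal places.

DWL = $43.90

Market equilibrium (private): 24.05 + 3.07q = 165.22 - 0.97q → q_m = 34.9431.
Social marginal cost = private MC − MEB = 13.05 + 2.86q.
Set SMC = demand: 13.05 + 2.86q = 165.22 - 0.97q → q* = 39.7311.
Between q* and q_m the wedge demand − SMC runs linearly from 0 to MEB(q_m), so the loss is a triangle.
DWL = ½ × 4.7880 × 18.3380 = 43.9012.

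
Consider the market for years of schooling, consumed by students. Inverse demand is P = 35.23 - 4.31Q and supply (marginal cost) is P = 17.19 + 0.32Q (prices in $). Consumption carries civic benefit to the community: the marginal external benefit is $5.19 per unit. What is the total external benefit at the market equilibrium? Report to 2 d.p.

$20.22

Market equilibrium (private): 17.19 + 0.32Q = 35.23 - 4.31Q → Q_m = 3.8963.
Total external benefit = MEB × Q_m = 5.19 × 3.8963 = 20.2218.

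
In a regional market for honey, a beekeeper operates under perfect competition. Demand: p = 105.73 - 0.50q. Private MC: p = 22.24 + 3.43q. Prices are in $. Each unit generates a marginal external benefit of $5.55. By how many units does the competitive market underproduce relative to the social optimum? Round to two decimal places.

Market equilibrium (private): 22.24 + 3.43q = 105.73 - 0.50q → q_m = 21.2443.
Social marginal cost = private MC − MEB = 16.69 + 3.43q.
Set SMC = demand: 16.69 + 3.43q = 105.73 - 0.50q → q* = 22.6565.
Gap = |21.2443 − 22.6565| = 1.4122.

1.41 units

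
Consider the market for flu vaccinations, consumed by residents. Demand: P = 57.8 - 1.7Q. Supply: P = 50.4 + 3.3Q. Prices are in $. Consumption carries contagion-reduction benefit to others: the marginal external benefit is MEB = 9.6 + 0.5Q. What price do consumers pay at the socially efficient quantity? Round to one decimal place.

P = $51.4

Social marginal benefit = demand + MEB = 67.4 - 1.2Q.
Set SMB = MC: 67.4 - 1.2Q = 50.4 + 3.3Q → Q* = 3.7778.
Consumer price on the demand curve at Q*: 57.8 − 1.7×3.7778 = 51.3777.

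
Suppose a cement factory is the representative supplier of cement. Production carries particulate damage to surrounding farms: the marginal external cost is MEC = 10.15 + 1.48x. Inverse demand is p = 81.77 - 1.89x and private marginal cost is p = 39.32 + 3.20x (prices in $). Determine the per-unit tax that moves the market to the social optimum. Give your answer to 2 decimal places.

Social marginal cost = private MC + MEC = 49.47 + 4.68x.
Set SMC = demand: 49.47 + 4.68x = 81.77 - 1.89x → x* = 4.9163.
The Pigouvian tax equals MEC at x*: 10.15 + 1.48×4.9163 = 17.4261.

tax = $17.43 per unit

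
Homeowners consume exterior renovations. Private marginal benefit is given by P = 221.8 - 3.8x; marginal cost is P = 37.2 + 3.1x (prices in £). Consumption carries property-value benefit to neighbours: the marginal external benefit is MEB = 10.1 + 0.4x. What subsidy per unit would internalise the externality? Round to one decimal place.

Social marginal benefit = demand + MEB = 231.9 - 3.4x.
Set SMB = MC: 231.9 - 3.4x = 37.2 + 3.1x → x* = 29.9538.
The Pigouvian subsidy equals MEB at x*: 10.1 + 0.4×29.9538 = 22.0815.

subsidy = £22.1 per unit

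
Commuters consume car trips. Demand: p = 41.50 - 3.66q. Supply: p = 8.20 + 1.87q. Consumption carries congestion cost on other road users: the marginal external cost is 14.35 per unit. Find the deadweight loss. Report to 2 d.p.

DWL = 18.62

Market equilibrium (private): 8.20 + 1.87q = 41.50 - 3.66q → q_m = 6.0217.
Social marginal benefit = demand − MEC = 27.15 - 3.66q.
Set SMB = MC: 27.15 - 3.66q = 8.20 + 1.87q → q* = 3.4268.
The welfare-loss triangle has base |q_m − q*| and height MEC(q_m) (the vertical gap between SMB and MC is zero at q* and MEC at q_m).
DWL = ½ × 2.5949 × 14.3500 = 18.6184.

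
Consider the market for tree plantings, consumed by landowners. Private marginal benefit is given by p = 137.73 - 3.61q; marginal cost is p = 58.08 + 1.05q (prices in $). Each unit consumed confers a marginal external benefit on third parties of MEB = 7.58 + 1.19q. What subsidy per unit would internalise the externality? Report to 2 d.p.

Social marginal benefit = demand + MEB = 145.31 - 2.42q.
Set SMB = MC: 145.31 - 2.42q = 58.08 + 1.05q → q* = 25.1383.
The Pigouvian subsidy equals MEB at q*: 7.58 + 1.19×25.1383 = 37.4946.

subsidy = $37.49 per unit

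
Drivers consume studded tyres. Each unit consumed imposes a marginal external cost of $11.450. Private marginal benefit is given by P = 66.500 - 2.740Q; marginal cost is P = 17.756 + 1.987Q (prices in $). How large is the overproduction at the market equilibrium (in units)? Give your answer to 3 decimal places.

Market equilibrium (private): 17.756 + 1.987Q = 66.500 - 2.740Q → Q_m = 10.3118.
Social marginal benefit = demand − MEC = 55.050 - 2.740Q.
Set SMB = MC: 55.050 - 2.740Q = 17.756 + 1.987Q → Q* = 7.8896.
Gap = |10.3118 − 7.8896| = 2.4222.

2.422 units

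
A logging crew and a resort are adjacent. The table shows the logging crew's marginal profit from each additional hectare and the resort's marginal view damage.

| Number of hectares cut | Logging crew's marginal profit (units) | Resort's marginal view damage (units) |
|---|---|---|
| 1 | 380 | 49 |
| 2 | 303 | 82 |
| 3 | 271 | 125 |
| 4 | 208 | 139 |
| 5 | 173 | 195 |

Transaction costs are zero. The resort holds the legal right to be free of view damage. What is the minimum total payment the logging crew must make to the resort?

Efficient level: marginal profit ≥ marginal view damage through level 4, so k* = 4.
With the resort holding the right, the logging crew must at least compensate total damage at k*: 49 + 82 + 125 + 139 = 395.

395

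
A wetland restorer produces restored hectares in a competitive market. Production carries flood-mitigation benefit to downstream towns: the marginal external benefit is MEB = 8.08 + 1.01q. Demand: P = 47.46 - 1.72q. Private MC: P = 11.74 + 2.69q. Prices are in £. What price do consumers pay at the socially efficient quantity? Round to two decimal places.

Social marginal cost = private MC − MEB = 3.66 + 1.68q.
Set SMC = demand: 3.66 + 1.68q = 47.46 - 1.72q → q* = 12.8824.
Consumer price on the demand curve at q*: 47.46 − 1.72×12.8824 = 25.3023.

P = £25.30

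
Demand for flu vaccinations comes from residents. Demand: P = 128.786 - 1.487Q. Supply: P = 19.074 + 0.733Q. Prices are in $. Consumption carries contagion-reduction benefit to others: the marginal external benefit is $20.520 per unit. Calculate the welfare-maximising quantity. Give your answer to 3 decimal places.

Q* = 58.663

Social marginal benefit = demand + MEB = 149.306 - 1.487Q.
Set SMB = MC: 149.306 - 1.487Q = 19.074 + 0.733Q → Q* = 58.6631.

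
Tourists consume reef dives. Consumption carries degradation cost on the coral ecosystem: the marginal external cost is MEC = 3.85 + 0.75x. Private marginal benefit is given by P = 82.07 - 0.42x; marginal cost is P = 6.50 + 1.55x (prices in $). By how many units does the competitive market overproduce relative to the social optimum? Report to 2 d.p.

Market equilibrium (private): 6.50 + 1.55x = 82.07 - 0.42x → x_m = 38.3604.
Social marginal benefit = demand − MEC = 78.22 - 1.17x.
Set SMB = MC: 78.22 - 1.17x = 6.50 + 1.55x → x* = 26.3676.
Gap = |38.3604 − 26.3676| = 11.9928.

11.99 units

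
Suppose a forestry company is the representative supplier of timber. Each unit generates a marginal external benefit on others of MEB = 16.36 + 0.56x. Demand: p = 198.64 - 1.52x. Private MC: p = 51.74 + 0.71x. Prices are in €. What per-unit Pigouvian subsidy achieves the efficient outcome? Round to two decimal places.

subsidy = €71.11 per unit

Social marginal cost = private MC − MEB = 35.38 + 0.15x.
Set SMC = demand: 35.38 + 0.15x = 198.64 - 1.52x → x* = 97.7605.
The Pigouvian subsidy equals MEB at x*: 16.36 + 0.56×97.7605 = 71.1059.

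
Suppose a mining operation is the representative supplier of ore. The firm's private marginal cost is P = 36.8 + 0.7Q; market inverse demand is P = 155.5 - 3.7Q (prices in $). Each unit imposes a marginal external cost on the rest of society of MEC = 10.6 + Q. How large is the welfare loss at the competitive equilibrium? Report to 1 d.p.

Market equilibrium (private): 36.8 + 0.7Q = 155.5 - 3.7Q → Q_m = 26.9773.
Social marginal cost = private MC + MEC = 47.4 + 1.7Q.
Set SMC = demand: 47.4 + 1.7Q = 155.5 - 3.7Q → Q* = 20.0185.
The loss is the area between SMC and demand from Q* to Q_m; with linear curves that's a triangle of height MEC(Q_m).
DWL = ½ × 6.9588 × 37.5773 = 130.7465.

DWL = $130.7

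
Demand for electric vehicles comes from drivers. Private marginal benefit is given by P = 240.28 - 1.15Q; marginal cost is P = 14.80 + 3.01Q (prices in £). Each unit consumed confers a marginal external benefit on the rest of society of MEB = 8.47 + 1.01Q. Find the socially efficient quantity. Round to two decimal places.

Q* = 74.27

Social marginal benefit = demand + MEB = 248.75 - 0.14Q.
Set SMB = MC: 248.75 - 0.14Q = 14.80 + 3.01Q → Q* = 74.2698.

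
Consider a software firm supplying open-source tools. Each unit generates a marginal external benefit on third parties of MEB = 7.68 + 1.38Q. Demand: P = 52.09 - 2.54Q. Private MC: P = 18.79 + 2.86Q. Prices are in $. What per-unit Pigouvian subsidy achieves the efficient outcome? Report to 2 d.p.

Social marginal cost = private MC − MEB = 11.11 + 1.48Q.
Set SMC = demand: 11.11 + 1.48Q = 52.09 - 2.54Q → Q* = 10.1940.
The Pigouvian subsidy equals MEB at Q*: 7.68 + 1.38×10.1940 = 21.7477.

subsidy = $21.75 per unit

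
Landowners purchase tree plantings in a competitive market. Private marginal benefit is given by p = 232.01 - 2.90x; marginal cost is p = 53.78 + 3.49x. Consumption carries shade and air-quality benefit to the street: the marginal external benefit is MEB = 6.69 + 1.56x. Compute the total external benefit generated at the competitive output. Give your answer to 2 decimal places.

793.41

Market equilibrium (private): 53.78 + 3.49x = 232.01 - 2.90x → x_m = 27.8920.
Total external benefit = ∫₀^{x_m} (6.69 + 1.56x) dx = 6.69×27.8920 + ½×1.56×27.8920² = 793.4091.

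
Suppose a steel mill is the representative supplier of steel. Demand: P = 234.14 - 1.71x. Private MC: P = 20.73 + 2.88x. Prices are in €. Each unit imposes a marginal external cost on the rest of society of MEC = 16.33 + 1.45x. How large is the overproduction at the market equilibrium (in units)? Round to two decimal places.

13.87 units

Market equilibrium (private): 20.73 + 2.88x = 234.14 - 1.71x → x_m = 46.4946.
Social marginal cost = private MC + MEC = 37.06 + 4.33x.
Set SMC = demand: 37.06 + 4.33x = 234.14 - 1.71x → x* = 32.6291.
Gap = |46.4946 − 32.6291| = 13.8655.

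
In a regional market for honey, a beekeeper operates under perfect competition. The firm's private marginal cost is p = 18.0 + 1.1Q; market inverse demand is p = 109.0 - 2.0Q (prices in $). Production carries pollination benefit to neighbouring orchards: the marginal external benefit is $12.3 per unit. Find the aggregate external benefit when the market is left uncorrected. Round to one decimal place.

Market equilibrium (private): 18.0 + 1.1Q = 109.0 - 2.0Q → Q_m = 29.3548.
Total external benefit = MEB × Q_m = 12.3 × 29.3548 = 361.0640.

$361.1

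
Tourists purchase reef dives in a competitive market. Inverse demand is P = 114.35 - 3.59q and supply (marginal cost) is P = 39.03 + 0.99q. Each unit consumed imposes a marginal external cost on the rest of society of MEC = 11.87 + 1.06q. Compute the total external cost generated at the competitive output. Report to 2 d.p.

338.55

Market equilibrium (private): 39.03 + 0.99q = 114.35 - 3.59q → q_m = 16.4454.
Total external cost = ∫₀^{q_m} (11.87 + 1.06q) dq = 11.87×16.4454 + ½×1.06×16.4454² = 338.5460.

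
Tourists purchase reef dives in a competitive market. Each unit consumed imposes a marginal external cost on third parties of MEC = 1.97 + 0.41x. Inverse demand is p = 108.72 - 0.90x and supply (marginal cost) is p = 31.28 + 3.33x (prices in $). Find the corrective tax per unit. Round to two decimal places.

Social marginal benefit = demand − MEC = 106.75 - 1.31x.
Set SMB = MC: 106.75 - 1.31x = 31.28 + 3.33x → x* = 16.2651.
The Pigouvian tax equals MEC at x*: 1.97 + 0.41×16.2651 = 8.6387.

tax = $8.64 per unit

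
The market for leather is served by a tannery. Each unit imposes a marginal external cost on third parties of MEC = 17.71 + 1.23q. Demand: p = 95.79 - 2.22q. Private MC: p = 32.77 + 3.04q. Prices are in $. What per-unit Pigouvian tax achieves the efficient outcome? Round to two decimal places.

tax = $26.30 per unit

Social marginal cost = private MC + MEC = 50.48 + 4.27q.
Set SMC = demand: 50.48 + 4.27q = 95.79 - 2.22q → q* = 6.9815.
The Pigouvian tax equals MEC at q*: 17.71 + 1.23×6.9815 = 26.2972.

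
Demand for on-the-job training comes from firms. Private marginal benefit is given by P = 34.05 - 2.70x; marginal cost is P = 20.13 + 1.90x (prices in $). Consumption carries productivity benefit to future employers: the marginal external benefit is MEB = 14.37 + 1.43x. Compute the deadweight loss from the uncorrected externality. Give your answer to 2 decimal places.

Market equilibrium (private): 20.13 + 1.90x = 34.05 - 2.70x → x_m = 3.0261.
Social marginal benefit = demand + MEB = 48.42 - 1.27x.
Set SMB = MC: 48.42 - 1.27x = 20.13 + 1.90x → x* = 8.9243.
Between x* and x_m the wedge SMB − MC runs linearly from 0 to MEB(x_m), so the loss is a triangle.
DWL = ½ × 5.8982 × 18.6973 = 55.1402.

DWL = $55.14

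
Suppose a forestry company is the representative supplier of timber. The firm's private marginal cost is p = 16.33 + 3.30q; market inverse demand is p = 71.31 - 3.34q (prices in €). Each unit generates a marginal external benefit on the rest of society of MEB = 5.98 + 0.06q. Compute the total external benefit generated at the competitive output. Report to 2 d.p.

€51.57

Market equilibrium (private): 16.33 + 3.30q = 71.31 - 3.34q → q_m = 8.2801.
Total external benefit = ∫₀^{q_m} (5.98 + 0.06q) dq = 5.98×8.2801 + ½×0.06×8.2801² = 51.5718.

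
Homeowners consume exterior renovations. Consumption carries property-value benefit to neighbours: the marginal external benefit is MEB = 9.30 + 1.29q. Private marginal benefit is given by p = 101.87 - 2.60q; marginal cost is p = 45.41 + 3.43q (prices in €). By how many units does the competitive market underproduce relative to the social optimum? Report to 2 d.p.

4.51 units

Market equilibrium (private): 45.41 + 3.43q = 101.87 - 2.60q → q_m = 9.3632.
Social marginal benefit = demand + MEB = 111.17 - 1.31q.
Set SMB = MC: 111.17 - 1.31q = 45.41 + 3.43q → q* = 13.8734.
Gap = |9.3632 − 13.8734| = 4.5102.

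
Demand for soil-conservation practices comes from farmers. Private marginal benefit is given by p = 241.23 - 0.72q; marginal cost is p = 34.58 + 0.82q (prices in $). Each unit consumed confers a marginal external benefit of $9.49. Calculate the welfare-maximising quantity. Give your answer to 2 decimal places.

Social marginal benefit = demand + MEB = 250.72 - 0.72q.
Set SMB = MC: 250.72 - 0.72q = 34.58 + 0.82q → q* = 140.3506.

q* = 140.35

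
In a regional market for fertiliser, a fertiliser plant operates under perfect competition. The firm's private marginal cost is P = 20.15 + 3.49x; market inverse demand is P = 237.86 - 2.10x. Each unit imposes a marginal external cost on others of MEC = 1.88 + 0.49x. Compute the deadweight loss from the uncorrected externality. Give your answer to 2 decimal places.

Market equilibrium (private): 20.15 + 3.49x = 237.86 - 2.10x → x_m = 38.9463.
Social marginal cost = private MC + MEC = 22.03 + 3.98x.
Set SMC = demand: 22.03 + 3.98x = 237.86 - 2.10x → x* = 35.4984.
Between x* and x_m the wedge SMC − demand runs linearly from 0 to MEC(x_m), so the loss is a triangle.
DWL = ½ × 3.4479 × 20.9637 = 36.1404.

DWL = 36.14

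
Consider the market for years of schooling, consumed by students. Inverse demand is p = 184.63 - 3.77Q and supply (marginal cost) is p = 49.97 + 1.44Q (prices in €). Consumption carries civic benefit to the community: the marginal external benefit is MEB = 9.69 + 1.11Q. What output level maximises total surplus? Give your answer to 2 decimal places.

Q* = 35.21

Social marginal benefit = demand + MEB = 194.32 - 2.66Q.
Set SMB = MC: 194.32 - 2.66Q = 49.97 + 1.44Q → Q* = 35.2073.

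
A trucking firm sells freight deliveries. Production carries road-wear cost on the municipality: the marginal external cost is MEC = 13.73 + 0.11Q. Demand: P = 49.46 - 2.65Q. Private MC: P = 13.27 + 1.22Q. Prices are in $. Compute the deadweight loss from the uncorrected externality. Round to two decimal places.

Market equilibrium (private): 13.27 + 1.22Q = 49.46 - 2.65Q → Q_m = 9.3514.
Social marginal cost = private MC + MEC = 27.00 + 1.33Q.
Set SMC = demand: 27.00 + 1.33Q = 49.46 - 2.65Q → Q* = 5.6432.
The loss is the area between SMC and demand from Q* to Q_m; with linear curves that's a triangle of height MEC(Q_m).
DWL = ½ × 3.7082 × 14.7587 = 27.3641.

DWL = $27.36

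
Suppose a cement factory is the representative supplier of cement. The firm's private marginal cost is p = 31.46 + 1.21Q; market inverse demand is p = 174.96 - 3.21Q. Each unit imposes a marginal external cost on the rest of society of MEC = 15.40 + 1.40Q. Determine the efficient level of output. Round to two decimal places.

Q* = 22.01

Social marginal cost = private MC + MEC = 46.86 + 2.61Q.
Set SMC = demand: 46.86 + 2.61Q = 174.96 - 3.21Q → Q* = 22.0103.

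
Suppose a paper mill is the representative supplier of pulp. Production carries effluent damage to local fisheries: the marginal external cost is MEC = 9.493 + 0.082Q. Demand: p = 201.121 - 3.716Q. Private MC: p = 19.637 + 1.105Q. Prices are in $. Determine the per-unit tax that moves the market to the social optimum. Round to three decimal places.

Social marginal cost = private MC + MEC = 29.130 + 1.187Q.
Set SMC = demand: 29.130 + 1.187Q = 201.121 - 3.716Q → Q* = 35.0787.
The Pigouvian tax equals MEC at Q*: 9.493 + 0.082×35.0787 = 12.3695.

tax = $12.369 per unit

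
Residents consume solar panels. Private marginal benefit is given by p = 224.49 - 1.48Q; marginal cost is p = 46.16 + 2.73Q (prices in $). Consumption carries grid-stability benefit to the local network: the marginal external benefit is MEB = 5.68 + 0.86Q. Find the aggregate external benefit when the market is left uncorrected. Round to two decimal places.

Market equilibrium (private): 46.16 + 2.73Q = 224.49 - 1.48Q → Q_m = 42.3587.
Total external benefit = ∫₀^{Q_m} (5.68 + 0.86Q) dQ = 5.68×42.3587 + ½×0.86×42.3587² = 1012.1290.

$1012.13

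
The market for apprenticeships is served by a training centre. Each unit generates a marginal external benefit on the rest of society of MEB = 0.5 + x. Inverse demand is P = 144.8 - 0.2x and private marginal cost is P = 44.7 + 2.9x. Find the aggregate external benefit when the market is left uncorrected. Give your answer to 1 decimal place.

537.5

Market equilibrium (private): 44.7 + 2.9x = 144.8 - 0.2x → x_m = 32.2903.
Total external benefit = ∫₀^{x_m} (0.5 + 1.0x) dx = 0.5×32.2903 + ½×1.0×32.2903² = 537.4769.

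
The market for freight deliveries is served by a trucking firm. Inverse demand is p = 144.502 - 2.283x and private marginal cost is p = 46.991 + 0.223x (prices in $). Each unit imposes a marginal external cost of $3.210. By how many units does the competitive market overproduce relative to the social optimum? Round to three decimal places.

1.281 units

Market equilibrium (private): 46.991 + 0.223x = 144.502 - 2.283x → x_m = 38.9110.
Social marginal cost = private MC + MEC = 50.201 + 0.223x.
Set SMC = demand: 50.201 + 0.223x = 144.502 - 2.283x → x* = 37.6301.
Gap = |38.9110 − 37.6301| = 1.2809.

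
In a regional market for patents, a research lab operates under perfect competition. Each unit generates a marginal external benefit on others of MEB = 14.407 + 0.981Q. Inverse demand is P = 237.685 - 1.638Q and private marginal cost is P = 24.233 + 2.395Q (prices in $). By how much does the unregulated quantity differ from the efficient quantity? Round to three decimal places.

Market equilibrium (private): 24.233 + 2.395Q = 237.685 - 1.638Q → Q_m = 52.9264.
Social marginal cost = private MC − MEB = 9.826 + 1.414Q.
Set SMC = demand: 9.826 + 1.414Q = 237.685 - 1.638Q → Q* = 74.6589.
Gap = |52.9264 − 74.6589| = 21.7325.

21.733 units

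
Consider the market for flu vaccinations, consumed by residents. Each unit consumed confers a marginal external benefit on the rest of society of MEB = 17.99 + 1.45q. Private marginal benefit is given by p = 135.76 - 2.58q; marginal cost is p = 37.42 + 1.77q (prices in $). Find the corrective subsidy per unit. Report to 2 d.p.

Social marginal benefit = demand + MEB = 153.75 - 1.13q.
Set SMB = MC: 153.75 - 1.13q = 37.42 + 1.77q → q* = 40.1138.
The Pigouvian subsidy equals MEB at q*: 17.99 + 1.45×40.1138 = 76.1550.

subsidy = $76.16 per unit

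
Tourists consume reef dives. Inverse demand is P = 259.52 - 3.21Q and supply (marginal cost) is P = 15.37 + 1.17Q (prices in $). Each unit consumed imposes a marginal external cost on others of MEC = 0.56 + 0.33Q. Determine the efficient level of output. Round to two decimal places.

Q* = 51.72

Social marginal benefit = demand − MEC = 258.96 - 3.54Q.
Set SMB = MC: 258.96 - 3.54Q = 15.37 + 1.17Q → Q* = 51.7176.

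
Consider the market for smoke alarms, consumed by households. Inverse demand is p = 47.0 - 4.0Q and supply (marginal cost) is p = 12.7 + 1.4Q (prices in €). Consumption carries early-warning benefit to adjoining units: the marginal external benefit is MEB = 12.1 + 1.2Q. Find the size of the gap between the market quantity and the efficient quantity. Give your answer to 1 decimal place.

4.7 units

Market equilibrium (private): 12.7 + 1.4Q = 47.0 - 4.0Q → Q_m = 6.3519.
Social marginal benefit = demand + MEB = 59.1 - 2.8Q.
Set SMB = MC: 59.1 - 2.8Q = 12.7 + 1.4Q → Q* = 11.0476.
Gap = |6.3519 − 11.0476| = 4.6957.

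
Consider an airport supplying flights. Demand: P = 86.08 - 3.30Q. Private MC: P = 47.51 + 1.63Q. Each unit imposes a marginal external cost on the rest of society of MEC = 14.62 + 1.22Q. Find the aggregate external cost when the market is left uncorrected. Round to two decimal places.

151.72

Market equilibrium (private): 47.51 + 1.63Q = 86.08 - 3.30Q → Q_m = 7.8235.
Total external cost = ∫₀^{Q_m} (14.62 + 1.22Q) dQ = 14.62×7.8235 + ½×1.22×7.8235² = 151.7159.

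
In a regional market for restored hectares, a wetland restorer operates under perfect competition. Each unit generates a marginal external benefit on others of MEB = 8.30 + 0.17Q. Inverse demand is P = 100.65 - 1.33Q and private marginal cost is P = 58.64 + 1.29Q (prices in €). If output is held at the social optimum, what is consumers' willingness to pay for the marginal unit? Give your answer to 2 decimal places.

Social marginal cost = private MC − MEB = 50.34 + 1.12Q.
Set SMC = demand: 50.34 + 1.12Q = 100.65 - 1.33Q → Q* = 20.5347.
Consumer price on the demand curve at Q*: 100.65 − 1.33×20.5347 = 73.3388.

P = €73.34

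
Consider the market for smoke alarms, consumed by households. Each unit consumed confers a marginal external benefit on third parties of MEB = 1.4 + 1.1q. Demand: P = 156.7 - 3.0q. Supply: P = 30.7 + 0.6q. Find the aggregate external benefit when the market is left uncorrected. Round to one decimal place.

Market equilibrium (private): 30.7 + 0.6q = 156.7 - 3.0q → q_m = 35.0000.
Total external benefit = ∫₀^{q_m} (1.4 + 1.1q) dq = 1.4×35.0000 + ½×1.1×35.0000² = 722.7500.

722.8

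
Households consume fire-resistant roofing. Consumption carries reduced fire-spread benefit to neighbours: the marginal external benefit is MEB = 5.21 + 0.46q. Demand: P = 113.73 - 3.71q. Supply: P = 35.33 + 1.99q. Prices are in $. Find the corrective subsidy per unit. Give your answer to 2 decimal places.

subsidy = $12.55 per unit

Social marginal benefit = demand + MEB = 118.94 - 3.25q.
Set SMB = MC: 118.94 - 3.25q = 35.33 + 1.99q → q* = 15.9561.
The Pigouvian subsidy equals MEB at q*: 5.21 + 0.46×15.9561 = 12.5498.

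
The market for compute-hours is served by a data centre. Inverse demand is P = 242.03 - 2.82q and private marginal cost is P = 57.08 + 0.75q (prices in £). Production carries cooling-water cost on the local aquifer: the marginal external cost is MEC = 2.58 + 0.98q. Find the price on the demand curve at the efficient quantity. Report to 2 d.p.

Social marginal cost = private MC + MEC = 59.66 + 1.73q.
Set SMC = demand: 59.66 + 1.73q = 242.03 - 2.82q → q* = 40.0813.
Consumer price on the demand curve at q*: 242.03 − 2.82×40.0813 = 129.0007.

P = £129.00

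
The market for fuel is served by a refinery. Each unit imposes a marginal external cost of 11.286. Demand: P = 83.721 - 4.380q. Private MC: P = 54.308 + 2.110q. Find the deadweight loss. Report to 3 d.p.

DWL = 9.813

Market equilibrium (private): 54.308 + 2.110q = 83.721 - 4.380q → q_m = 4.5320.
Social marginal cost = private MC + MEC = 65.594 + 2.110q.
Set SMC = demand: 65.594 + 2.110q = 83.721 - 4.380q → q* = 2.7931.
Between q* and q_m the wedge SMC − demand runs linearly from 0 to MEC(q_m), so the loss is a triangle.
DWL = ½ × 1.7389 × 11.2860 = 9.8126.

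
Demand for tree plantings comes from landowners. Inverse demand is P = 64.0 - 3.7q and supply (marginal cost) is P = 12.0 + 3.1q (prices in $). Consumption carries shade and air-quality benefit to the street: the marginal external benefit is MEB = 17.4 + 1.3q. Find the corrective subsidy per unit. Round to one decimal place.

Social marginal benefit = demand + MEB = 81.4 - 2.4q.
Set SMB = MC: 81.4 - 2.4q = 12.0 + 3.1q → q* = 12.6182.
The Pigouvian subsidy equals MEB at q*: 17.4 + 1.3×12.6182 = 33.8037.

subsidy = $33.8 per unit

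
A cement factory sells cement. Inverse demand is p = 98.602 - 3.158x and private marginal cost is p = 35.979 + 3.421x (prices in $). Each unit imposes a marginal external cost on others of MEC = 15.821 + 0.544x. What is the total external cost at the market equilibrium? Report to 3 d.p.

Market equilibrium (private): 35.979 + 3.421x = 98.602 - 3.158x → x_m = 9.5186.
Total external cost = ∫₀^{x_m} (15.821 + 0.544x) dx = 15.821×9.5186 + ½×0.544×9.5186² = 175.2380.

$175.238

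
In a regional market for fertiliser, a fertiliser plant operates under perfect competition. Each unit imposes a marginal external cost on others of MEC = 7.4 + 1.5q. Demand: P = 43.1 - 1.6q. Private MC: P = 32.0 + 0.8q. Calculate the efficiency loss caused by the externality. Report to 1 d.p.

Market equilibrium (private): 32.0 + 0.8q = 43.1 - 1.6q → q_m = 4.6250.
Social marginal cost = private MC + MEC = 39.4 + 2.3q.
Set SMC = demand: 39.4 + 2.3q = 43.1 - 1.6q → q* = 0.9487.
Height of the DWL triangle at q_m is SMC(q_m) − demand(q_m) = MEC(q_m) = 14.3375.
DWL = ½ × 3.6763 × 14.3375 = 26.3545.

DWL = 26.4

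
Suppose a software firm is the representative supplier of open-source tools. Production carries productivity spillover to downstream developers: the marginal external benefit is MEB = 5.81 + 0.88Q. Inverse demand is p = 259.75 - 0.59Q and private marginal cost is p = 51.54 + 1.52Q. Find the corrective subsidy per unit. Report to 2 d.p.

Social marginal cost = private MC − MEB = 45.73 + 0.64Q.
Set SMC = demand: 45.73 + 0.64Q = 259.75 - 0.59Q → Q* = 174.0000.
The Pigouvian subsidy equals MEB at Q*: 5.81 + 0.88×174.0000 = 158.9300.

subsidy = 158.93 per unit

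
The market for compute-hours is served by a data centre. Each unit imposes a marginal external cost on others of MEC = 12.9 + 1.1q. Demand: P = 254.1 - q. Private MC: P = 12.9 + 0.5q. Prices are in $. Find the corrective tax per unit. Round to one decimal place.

tax = $109.5 per unit

Social marginal cost = private MC + MEC = 25.8 + 1.6q.
Set SMC = demand: 25.8 + 1.6q = 254.1 - q → q* = 87.8077.
The Pigouvian tax equals MEC at q*: 12.9 + 1.1×87.8077 = 109.4885.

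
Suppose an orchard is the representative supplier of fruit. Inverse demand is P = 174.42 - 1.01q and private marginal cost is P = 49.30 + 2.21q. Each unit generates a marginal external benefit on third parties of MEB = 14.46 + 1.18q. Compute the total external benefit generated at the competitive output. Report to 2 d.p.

1452.70

Market equilibrium (private): 49.30 + 2.21q = 174.42 - 1.01q → q_m = 38.8571.
Total external benefit = ∫₀^{q_m} (14.46 + 1.18q) dq = 14.46×38.8571 + ½×1.18×38.8571² = 1452.6995.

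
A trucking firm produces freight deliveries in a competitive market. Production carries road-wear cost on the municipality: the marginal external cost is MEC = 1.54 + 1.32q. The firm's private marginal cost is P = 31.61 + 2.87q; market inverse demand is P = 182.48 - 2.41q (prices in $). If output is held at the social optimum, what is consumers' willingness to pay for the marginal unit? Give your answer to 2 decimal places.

Social marginal cost = private MC + MEC = 33.15 + 4.19q.
Set SMC = demand: 33.15 + 4.19q = 182.48 - 2.41q → q* = 22.6258.
Consumer price on the demand curve at q*: 182.48 − 2.41×22.6258 = 127.9518.

P = $127.95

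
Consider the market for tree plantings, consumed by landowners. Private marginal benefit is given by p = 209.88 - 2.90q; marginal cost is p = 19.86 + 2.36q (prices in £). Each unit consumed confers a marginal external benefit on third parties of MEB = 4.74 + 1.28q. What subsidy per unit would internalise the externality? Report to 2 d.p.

Social marginal benefit = demand + MEB = 214.62 - 1.62q.
Set SMB = MC: 214.62 - 1.62q = 19.86 + 2.36q → q* = 48.9347.
The Pigouvian subsidy equals MEB at q*: 4.74 + 1.28×48.9347 = 67.3764.

subsidy = £67.38 per unit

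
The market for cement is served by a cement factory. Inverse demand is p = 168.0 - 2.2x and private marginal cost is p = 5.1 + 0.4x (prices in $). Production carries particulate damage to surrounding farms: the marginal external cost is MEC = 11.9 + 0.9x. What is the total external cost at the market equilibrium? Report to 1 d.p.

$2512.1

Market equilibrium (private): 5.1 + 0.4x = 168.0 - 2.2x → x_m = 62.6538.
Total external cost = ∫₀^{x_m} (11.9 + 0.9x) dx = 11.9×62.6538 + ½×0.9×62.6538² = 2512.0546.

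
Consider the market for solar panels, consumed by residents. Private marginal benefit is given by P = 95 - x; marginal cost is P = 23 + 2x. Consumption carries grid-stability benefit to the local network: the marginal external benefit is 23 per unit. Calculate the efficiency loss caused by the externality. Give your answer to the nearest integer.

DWL = 88

Market equilibrium (private): 23 + 2x = 95 - x → x_m = 24.0000.
Social marginal benefit = demand + MEB = 118 - x.
Set SMB = MC: 118 - x = 23 + 2x → x* = 31.6667.
Between x* and x_m the wedge SMB − MC runs linearly from 0 to MEB(x_m), so the loss is a triangle.
DWL = ½ × 7.6667 × 23.0000 = 88.1671.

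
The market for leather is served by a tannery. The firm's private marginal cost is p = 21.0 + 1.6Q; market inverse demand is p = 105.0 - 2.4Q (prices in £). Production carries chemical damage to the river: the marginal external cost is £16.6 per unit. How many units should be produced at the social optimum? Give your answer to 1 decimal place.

Social marginal cost = private MC + MEC = 37.6 + 1.6Q.
Set SMC = demand: 37.6 + 1.6Q = 105.0 - 2.4Q → Q* = 16.8500.

Q* = 16.9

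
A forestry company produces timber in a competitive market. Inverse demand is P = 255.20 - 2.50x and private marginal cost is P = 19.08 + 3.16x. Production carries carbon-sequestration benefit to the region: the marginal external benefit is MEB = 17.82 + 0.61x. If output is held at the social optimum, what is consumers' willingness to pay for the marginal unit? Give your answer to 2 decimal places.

Social marginal cost = private MC − MEB = 1.26 + 2.55x.
Set SMC = demand: 1.26 + 2.55x = 255.20 - 2.50x → x* = 50.2851.
Consumer price on the demand curve at x*: 255.20 − 2.50×50.2851 = 129.4873.

P = 129.49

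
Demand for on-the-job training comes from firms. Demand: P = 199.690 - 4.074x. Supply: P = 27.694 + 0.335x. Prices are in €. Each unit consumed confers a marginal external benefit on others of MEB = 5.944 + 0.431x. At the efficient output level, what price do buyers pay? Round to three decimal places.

P = €17.456

Social marginal benefit = demand + MEB = 205.634 - 3.643x.
Set SMB = MC: 205.634 - 3.643x = 27.694 + 0.335x → x* = 44.7310.
Consumer price on the demand curve at x*: 199.690 − 4.074×44.7310 = 17.4559.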